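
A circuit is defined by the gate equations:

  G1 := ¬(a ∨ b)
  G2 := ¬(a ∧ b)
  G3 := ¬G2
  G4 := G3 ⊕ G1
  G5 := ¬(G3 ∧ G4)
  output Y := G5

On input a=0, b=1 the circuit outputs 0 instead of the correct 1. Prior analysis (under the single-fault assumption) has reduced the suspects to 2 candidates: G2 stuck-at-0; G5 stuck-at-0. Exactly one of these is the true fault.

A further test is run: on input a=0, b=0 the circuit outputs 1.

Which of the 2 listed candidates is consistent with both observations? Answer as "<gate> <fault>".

G2 stuck-at-0

Evaluate each candidate on input a=0, b=0:
  G2 stuck-at-0: G1=1, G2=0 [stuck-at-0], G3=1, G4=0, G5=1 → 1 — matches
  G5 stuck-at-0: G1=1, G2=1, G3=0, G4=1, G5=0 [stuck-at-0] → 0 — eliminated
Only G2 stuck-at-0 reproduces the observed 1.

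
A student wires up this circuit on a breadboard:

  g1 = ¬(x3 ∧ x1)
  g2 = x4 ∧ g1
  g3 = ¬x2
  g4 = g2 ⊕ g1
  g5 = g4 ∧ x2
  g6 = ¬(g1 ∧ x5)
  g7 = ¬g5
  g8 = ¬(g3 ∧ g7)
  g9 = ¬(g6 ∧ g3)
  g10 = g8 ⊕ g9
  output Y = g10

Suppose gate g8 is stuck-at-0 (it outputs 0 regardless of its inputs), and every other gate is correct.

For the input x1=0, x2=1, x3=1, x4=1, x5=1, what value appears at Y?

Propagate with g8 forced: g1=1, g2=1, g3=0, g4=0, g5=0, g6=0, g7=1, g8=0 [stuck-at-0], g9=1, g10=1.
So Y = 1. (Without the fault it would be 0.)

1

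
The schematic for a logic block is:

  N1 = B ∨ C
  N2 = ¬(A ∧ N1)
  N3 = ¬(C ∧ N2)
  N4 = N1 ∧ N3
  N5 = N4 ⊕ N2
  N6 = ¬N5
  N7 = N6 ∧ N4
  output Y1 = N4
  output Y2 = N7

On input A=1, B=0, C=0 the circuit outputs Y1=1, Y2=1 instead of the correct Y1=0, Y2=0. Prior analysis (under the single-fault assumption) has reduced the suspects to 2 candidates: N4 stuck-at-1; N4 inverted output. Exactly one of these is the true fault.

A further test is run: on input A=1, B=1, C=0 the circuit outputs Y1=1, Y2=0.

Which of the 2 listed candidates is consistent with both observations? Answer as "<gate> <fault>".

Evaluate each candidate on input A=1, B=1, C=0:
  N4 stuck-at-1: N1=1, N2=0, N3=1, N4=1 [stuck-at-1], N5=1, N6=0, N7=0 → Y1=1, Y2=0 — matches
  N4 inverted output: N1=1, N2=0, N3=1, N4=0 [inverted output], N5=0, N6=1, N7=0 → Y1=0, Y2=0 — eliminated
Only N4 stuck-at-1 reproduces the observed Y1=1, Y2=0.

N4 stuck-at-1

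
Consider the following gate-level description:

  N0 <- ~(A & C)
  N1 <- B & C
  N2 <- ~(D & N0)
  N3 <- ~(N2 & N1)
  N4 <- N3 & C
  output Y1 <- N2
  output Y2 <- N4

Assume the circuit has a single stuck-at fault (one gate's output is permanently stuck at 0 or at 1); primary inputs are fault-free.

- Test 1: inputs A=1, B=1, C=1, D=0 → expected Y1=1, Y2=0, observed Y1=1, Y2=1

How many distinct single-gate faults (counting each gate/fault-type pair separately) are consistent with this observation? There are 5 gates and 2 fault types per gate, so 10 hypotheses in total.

Fault-free: N0=0, N1=1, N2=1, N3=0, N4=0 → Y1=1, Y2=0. Observed Y1=1, Y2=1.
  N0 stuck-at-0: output Y1=1, Y2=0 ✗
  N0 stuck-at-1: output Y1=1, Y2=0 ✗
  N1 stuck-at-0: output Y1=1, Y2=1 ✓
  N1 stuck-at-1: output Y1=1, Y2=0 ✗
  N2 stuck-at-0: output Y1=0, Y2=1 ✗
  N2 stuck-at-1: output Y1=1, Y2=0 ✗
  N3 stuck-at-0: output Y1=1, Y2=0 ✗
  N3 stuck-at-1: output Y1=1, Y2=1 ✓
  N4 stuck-at-0: output Y1=1, Y2=0 ✗
  N4 stuck-at-1: output Y1=1, Y2=1 ✓
Consistent faults: {N1 stuck-at-0, N3 stuck-at-1, N4 stuck-at-1} — 3 in all.

3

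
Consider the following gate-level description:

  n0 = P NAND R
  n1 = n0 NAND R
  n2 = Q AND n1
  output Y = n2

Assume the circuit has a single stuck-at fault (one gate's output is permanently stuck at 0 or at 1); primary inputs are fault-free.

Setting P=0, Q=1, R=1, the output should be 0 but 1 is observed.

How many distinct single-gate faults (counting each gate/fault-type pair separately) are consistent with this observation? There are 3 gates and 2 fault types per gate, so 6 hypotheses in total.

Fault-free: n0=1, n1=0, n2=0 → 0. Observed 1.
  n0 stuck-at-0: output 1 ✓
  n0 stuck-at-1: output 0 ✗
  n1 stuck-at-0: output 0 ✗
  n1 stuck-at-1: output 1 ✓
  n2 stuck-at-0: output 0 ✗
  n2 stuck-at-1: output 1 ✓
Consistent faults: {n0 stuck-at-0, n1 stuck-at-1, n2 stuck-at-1} — 3 in all.

3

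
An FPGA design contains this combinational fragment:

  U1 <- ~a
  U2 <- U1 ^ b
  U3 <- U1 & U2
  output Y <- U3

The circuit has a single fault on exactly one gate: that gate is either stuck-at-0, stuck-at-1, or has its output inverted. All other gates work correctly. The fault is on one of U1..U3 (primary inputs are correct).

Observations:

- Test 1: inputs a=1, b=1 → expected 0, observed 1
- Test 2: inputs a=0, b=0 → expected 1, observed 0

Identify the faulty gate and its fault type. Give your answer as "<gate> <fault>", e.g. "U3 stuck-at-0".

Fault-free values for test 1 (a=1, b=1): U1=0, U2=1, U3=0, giving Y=0. Observed 1.
Test 1: faults giving observed 1 are {U3 stuck-at-1, U3 inverted output}.
Test 2 (a=0, b=0): fault-free U1=1, U2=1, U3=1 → 1; observed 0. Eliminates U3 stuck-at-1.
Only U3 inverted output is consistent with every test.

U3 inverted output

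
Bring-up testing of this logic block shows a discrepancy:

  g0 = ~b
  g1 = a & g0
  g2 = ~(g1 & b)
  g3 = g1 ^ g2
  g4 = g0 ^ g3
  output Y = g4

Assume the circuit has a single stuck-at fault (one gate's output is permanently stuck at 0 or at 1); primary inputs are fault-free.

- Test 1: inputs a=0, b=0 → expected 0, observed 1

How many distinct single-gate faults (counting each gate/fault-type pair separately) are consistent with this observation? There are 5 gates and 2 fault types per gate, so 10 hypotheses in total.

Fault-free: g0=1, g1=0, g2=1, g3=1, g4=0 → 0. Observed 1.
  g0 stuck-at-0: output 1 ✓
  g0 stuck-at-1: output 0 ✗
  g1 stuck-at-0: output 0 ✗
  g1 stuck-at-1: output 1 ✓
  g2 stuck-at-0: output 1 ✓
  g2 stuck-at-1: output 0 ✗
  g3 stuck-at-0: output 1 ✓
  g3 stuck-at-1: output 0 ✗
  g4 stuck-at-0: output 0 ✗
  g4 stuck-at-1: output 1 ✓
Consistent faults: {g0 stuck-at-0, g1 stuck-at-1, g2 stuck-at-0, g3 stuck-at-0, g4 stuck-at-1} — 5 in all.

5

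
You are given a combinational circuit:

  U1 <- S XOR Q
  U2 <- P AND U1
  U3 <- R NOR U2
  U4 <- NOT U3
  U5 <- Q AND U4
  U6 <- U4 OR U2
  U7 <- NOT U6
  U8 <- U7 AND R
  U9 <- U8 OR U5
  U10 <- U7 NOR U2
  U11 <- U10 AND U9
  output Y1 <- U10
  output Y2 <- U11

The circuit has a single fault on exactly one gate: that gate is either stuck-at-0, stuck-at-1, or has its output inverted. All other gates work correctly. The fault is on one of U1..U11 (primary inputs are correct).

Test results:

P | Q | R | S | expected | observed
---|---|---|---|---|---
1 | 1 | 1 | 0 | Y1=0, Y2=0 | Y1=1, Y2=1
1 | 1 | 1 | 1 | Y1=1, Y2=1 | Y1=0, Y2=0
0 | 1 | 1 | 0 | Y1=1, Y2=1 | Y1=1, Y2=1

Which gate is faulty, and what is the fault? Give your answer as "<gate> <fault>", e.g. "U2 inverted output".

Fault-free values for test 1 (P=1, Q=1, R=1, S=0): U1=1, U2=1, U3=0, U4=1, U5=1, U6=1, U7=0, U8=0, U9=1, U10=0, U11=0, giving Y1=0, Y2=0. Observed Y1=1, Y2=1.
Test 1: faults giving observed Y1=1, Y2=1 are {U1 stuck-at-0, U1 inverted output, U2 stuck-at-0, U2 inverted output, U10 stuck-at-1, U10 inverted output}.
Test 2 (P=1, Q=1, R=1, S=1): fault-free U1=0, U2=0, U3=0, U4=1, U5=1, U6=1, U7=0, U8=0, U9=1, U10=1, U11=1 → Y1=1, Y2=1; observed Y1=0, Y2=0. Eliminates U1 stuck-at-0, U2 stuck-at-0, U10 stuck-at-1.
Test 3 (P=0, Q=1, R=1, S=0): fault-free U1=1, U2=0, U3=0, U4=1, U5=1, U6=1, U7=0, U8=0, U9=1, U10=1, U11=1 → Y1=1, Y2=1; observed Y1=1, Y2=1. Eliminates U2 inverted output, U10 inverted output.
Only U1 inverted output is consistent with every test.

U1 inverted output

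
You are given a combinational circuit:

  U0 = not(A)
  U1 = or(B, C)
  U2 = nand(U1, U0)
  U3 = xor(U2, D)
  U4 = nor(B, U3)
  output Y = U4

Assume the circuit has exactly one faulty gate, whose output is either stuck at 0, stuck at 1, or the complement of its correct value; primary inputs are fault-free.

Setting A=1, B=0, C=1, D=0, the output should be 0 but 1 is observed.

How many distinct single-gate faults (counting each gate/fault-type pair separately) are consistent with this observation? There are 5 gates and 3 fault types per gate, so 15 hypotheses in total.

8

Fault-free: U0=0, U1=1, U2=1, U3=1, U4=0 → 0. Observed 1.
  U0: stuck-at-1, inverted output ✓; others ✗
  U1: none of the 3 fault types match ✗
  U2: stuck-at-0, inverted output ✓; others ✗
  U3: stuck-at-0, inverted output ✓; others ✗
  U4: stuck-at-1, inverted output ✓; others ✗
Consistent faults: {U0 stuck-at-1, U0 inverted output, U2 stuck-at-0, U2 inverted output, U3 stuck-at-0, U3 inverted output, U4 stuck-at-1, U4 inverted output} — 8 in all.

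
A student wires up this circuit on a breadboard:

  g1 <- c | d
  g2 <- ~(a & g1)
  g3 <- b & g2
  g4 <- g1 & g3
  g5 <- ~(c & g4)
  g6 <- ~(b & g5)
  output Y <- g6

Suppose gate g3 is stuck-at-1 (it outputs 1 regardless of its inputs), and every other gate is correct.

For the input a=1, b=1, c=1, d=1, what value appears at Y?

Propagate with g3 forced: g1=1, g2=0, g3=1 [stuck-at-1], g4=1, g5=0, g6=1.
So Y = 1. (Without the fault it would be 0.)

1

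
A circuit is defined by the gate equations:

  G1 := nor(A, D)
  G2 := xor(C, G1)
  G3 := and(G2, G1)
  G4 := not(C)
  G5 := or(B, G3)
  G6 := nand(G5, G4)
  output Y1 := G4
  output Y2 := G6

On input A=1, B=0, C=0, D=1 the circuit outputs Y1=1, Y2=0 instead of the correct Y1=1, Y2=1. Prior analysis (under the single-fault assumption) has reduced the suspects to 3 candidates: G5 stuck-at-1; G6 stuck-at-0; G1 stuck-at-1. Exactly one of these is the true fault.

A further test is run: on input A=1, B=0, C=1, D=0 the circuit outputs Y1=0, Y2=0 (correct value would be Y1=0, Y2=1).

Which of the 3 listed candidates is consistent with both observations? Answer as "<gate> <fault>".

G6 stuck-at-0

Evaluate each candidate on input A=1, B=0, C=1, D=0:
  G5 stuck-at-1: G1=0, G2=1, G3=0, G4=0, G5=1 [stuck-at-1], G6=1 → Y1=0, Y2=1 — eliminated
  G6 stuck-at-0: G1=0, G2=1, G3=0, G4=0, G5=0, G6=0 [stuck-at-0] → Y1=0, Y2=0 — matches
  G1 stuck-at-1: G1=1 [stuck-at-1], G2=0, G3=0, G4=0, G5=0, G6=1 → Y1=0, Y2=1 — eliminated
Only G6 stuck-at-0 reproduces the observed Y1=0, Y2=0.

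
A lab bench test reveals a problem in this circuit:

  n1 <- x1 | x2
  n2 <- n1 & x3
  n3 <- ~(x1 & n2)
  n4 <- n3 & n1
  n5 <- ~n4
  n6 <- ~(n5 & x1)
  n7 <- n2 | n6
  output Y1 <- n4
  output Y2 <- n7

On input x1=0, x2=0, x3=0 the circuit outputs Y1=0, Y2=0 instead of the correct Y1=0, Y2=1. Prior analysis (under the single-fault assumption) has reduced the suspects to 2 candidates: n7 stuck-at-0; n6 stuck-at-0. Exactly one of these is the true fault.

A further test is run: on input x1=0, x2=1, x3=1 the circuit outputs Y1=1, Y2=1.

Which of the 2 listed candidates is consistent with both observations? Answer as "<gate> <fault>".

n6 stuck-at-0

Evaluate each candidate on input x1=0, x2=1, x3=1:
  n7 stuck-at-0: n1=1, n2=1, n3=1, n4=1, n5=0, n6=1, n7=0 [stuck-at-0] → Y1=1, Y2=0 — eliminated
  n6 stuck-at-0: n1=1, n2=1, n3=1, n4=1, n5=0, n6=0 [stuck-at-0], n7=1 → Y1=1, Y2=1 — matches
Only n6 stuck-at-0 reproduces the observed Y1=1, Y2=1.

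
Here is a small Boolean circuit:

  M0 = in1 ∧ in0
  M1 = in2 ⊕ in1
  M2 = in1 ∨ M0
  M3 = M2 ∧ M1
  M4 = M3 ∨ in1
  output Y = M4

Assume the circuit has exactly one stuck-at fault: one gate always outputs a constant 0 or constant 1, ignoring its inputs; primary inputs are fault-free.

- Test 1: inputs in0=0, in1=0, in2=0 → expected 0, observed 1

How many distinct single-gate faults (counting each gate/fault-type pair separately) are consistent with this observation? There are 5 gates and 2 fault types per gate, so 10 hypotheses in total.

2

Fault-free: M0=0, M1=0, M2=0, M3=0, M4=0 → 0. Observed 1.
  M0 stuck-at-0: output 0 ✗
  M0 stuck-at-1: output 0 ✗
  M1 stuck-at-0: output 0 ✗
  M1 stuck-at-1: output 0 ✗
  M2 stuck-at-0: output 0 ✗
  M2 stuck-at-1: output 0 ✗
  M3 stuck-at-0: output 0 ✗
  M3 stuck-at-1: output 1 ✓
  M4 stuck-at-0: output 0 ✗
  M4 stuck-at-1: output 1 ✓
Consistent faults: {M3 stuck-at-1, M4 stuck-at-1} — 2 in all.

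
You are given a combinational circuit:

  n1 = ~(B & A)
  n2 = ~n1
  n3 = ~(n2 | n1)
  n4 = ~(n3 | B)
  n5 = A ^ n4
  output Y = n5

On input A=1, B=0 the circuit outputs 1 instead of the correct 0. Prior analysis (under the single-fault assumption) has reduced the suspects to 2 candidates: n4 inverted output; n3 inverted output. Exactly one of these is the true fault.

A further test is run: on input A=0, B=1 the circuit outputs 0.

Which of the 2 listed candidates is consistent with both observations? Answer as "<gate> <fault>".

n3 inverted output

Evaluate each candidate on input A=0, B=1:
  n4 inverted output: n1=1, n2=0, n3=0, n4=1 [inverted output], n5=1 → 1 — eliminated
  n3 inverted output: n1=1, n2=0, n3=1 [inverted output], n4=0, n5=0 → 0 — matches
Only n3 inverted output reproduces the observed 0.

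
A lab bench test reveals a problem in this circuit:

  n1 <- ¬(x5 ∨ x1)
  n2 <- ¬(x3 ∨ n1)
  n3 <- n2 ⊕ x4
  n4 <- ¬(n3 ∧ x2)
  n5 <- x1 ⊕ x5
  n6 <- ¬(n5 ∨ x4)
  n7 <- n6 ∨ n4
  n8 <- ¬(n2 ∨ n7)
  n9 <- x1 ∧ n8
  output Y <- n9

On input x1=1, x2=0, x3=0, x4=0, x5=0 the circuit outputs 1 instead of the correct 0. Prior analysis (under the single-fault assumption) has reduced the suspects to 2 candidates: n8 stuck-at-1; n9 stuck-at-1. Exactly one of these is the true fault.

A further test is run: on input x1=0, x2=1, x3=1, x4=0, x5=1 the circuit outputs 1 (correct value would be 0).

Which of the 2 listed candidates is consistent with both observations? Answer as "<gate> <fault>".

n9 stuck-at-1

Evaluate each candidate on input x1=0, x2=1, x3=1, x4=0, x5=1:
  n8 stuck-at-1: n1=0, n2=0, n3=0, n4=1, n5=1, n6=0, n7=1, n8=1 [stuck-at-1], n9=0 → 0 — eliminated
  n9 stuck-at-1: n1=0, n2=0, n3=0, n4=1, n5=1, n6=0, n7=1, n8=0, n9=1 [stuck-at-1] → 1 — matches
Only n9 stuck-at-1 reproduces the observed 1.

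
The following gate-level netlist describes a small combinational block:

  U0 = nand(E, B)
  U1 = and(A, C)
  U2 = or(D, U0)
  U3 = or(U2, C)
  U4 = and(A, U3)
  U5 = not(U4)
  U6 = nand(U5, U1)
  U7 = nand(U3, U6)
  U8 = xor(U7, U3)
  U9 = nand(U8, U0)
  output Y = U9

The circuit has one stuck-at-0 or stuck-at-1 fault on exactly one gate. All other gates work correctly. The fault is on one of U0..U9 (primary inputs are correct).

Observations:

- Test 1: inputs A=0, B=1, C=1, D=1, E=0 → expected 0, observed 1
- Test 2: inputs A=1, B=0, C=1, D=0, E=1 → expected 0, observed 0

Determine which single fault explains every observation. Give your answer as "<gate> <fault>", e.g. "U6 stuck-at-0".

Fault-free values for test 1 (A=0, B=1, C=1, D=1, E=0): U0=1, U1=0, U2=1, U3=1, U4=0, U5=1, U6=1, U7=0, U8=1, U9=0, giving Y=0. Observed 1.
Test 1: faults giving observed 1 are {U0 stuck-at-0, U1 stuck-at-1, U6 stuck-at-0, U7 stuck-at-1, U8 stuck-at-0, U9 stuck-at-1}.
Test 2 (A=1, B=0, C=1, D=0, E=1): fault-free U0=1, U1=1, U2=1, U3=1, U4=1, U5=0, U6=1, U7=0, U8=1, U9=0 → 0; observed 0. Eliminates U0 stuck-at-0, U6 stuck-at-0, U7 stuck-at-1, U8 stuck-at-0, U9 stuck-at-1.
Only U1 stuck-at-1 is consistent with every test.

U1 stuck-at-1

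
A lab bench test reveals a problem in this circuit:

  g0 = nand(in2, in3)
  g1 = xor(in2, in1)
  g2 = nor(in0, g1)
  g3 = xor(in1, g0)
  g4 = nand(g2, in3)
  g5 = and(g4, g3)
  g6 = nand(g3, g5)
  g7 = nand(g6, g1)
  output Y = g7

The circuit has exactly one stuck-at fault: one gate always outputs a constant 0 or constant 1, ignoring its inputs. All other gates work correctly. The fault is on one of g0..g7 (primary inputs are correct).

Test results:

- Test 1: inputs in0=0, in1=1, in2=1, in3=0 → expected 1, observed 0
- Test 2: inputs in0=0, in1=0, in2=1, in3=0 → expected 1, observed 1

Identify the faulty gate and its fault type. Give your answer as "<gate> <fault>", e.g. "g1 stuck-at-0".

g1 stuck-at-1

Fault-free values for test 1 (in0=0, in1=1, in2=1, in3=0): g0=1, g1=0, g2=1, g3=0, g4=1, g5=0, g6=1, g7=1, giving Y=1. Observed 0.
Test 1: faults giving observed 0 are {g1 stuck-at-1, g7 stuck-at-0}.
Test 2 (in0=0, in1=0, in2=1, in3=0): fault-free g0=1, g1=1, g2=0, g3=1, g4=1, g5=1, g6=0, g7=1 → 1; observed 1. Eliminates g7 stuck-at-0.
Only g1 stuck-at-1 is consistent with every test.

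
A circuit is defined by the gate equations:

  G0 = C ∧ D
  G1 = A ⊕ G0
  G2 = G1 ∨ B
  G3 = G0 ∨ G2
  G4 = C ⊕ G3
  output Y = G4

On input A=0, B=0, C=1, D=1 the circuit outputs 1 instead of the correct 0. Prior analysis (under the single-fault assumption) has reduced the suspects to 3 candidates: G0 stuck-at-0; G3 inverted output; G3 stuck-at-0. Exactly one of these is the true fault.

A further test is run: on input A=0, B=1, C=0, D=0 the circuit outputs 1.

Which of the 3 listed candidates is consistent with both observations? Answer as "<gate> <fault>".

G0 stuck-at-0

Evaluate each candidate on input A=0, B=1, C=0, D=0:
  G0 stuck-at-0: G0=0 [stuck-at-0], G1=0, G2=1, G3=1, G4=1 → 1 — matches
  G3 inverted output: G0=0, G1=0, G2=1, G3=0 [inverted output], G4=0 → 0 — eliminated
  G3 stuck-at-0: G0=0, G1=0, G2=1, G3=0 [stuck-at-0], G4=0 → 0 — eliminated
Only G0 stuck-at-0 reproduces the observed 1.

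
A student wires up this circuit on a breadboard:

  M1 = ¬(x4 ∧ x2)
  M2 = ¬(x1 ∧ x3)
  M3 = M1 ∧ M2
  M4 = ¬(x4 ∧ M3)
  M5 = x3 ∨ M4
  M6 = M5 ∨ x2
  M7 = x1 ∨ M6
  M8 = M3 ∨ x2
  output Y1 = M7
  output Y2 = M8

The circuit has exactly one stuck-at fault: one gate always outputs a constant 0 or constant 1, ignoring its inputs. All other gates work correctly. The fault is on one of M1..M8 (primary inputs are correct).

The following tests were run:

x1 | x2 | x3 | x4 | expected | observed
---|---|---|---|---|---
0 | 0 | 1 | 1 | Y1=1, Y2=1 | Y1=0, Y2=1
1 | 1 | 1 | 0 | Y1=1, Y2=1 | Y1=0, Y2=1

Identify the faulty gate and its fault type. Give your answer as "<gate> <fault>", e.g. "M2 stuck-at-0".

Fault-free values for test 1 (x1=0, x2=0, x3=1, x4=1): M1=1, M2=1, M3=1, M4=0, M5=1, M6=1, M7=1, M8=1, giving Y1=1, Y2=1. Observed Y1=0, Y2=1.
Test 1: faults giving observed Y1=0, Y2=1 are {M5 stuck-at-0, M6 stuck-at-0, M7 stuck-at-0}.
Test 2 (x1=1, x2=1, x3=1, x4=0): fault-free M1=1, M2=0, M3=0, M4=1, M5=1, M6=1, M7=1, M8=1 → Y1=1, Y2=1; observed Y1=0, Y2=1. Eliminates M5 stuck-at-0, M6 stuck-at-0.
Only M7 stuck-at-0 is consistent with every test.

M7 stuck-at-0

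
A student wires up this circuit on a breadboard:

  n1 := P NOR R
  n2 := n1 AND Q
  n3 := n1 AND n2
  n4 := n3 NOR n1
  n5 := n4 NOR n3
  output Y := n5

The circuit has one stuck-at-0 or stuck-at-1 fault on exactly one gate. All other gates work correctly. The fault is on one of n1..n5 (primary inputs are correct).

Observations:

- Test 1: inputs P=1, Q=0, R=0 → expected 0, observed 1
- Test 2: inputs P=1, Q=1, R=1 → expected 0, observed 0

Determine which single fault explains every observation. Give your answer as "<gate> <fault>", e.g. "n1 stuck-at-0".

Fault-free values for test 1 (P=1, Q=0, R=0): n1=0, n2=0, n3=0, n4=1, n5=0, giving Y=0. Observed 1.
Test 1: faults giving observed 1 are {n1 stuck-at-1, n4 stuck-at-0, n5 stuck-at-1}.
Test 2 (P=1, Q=1, R=1): fault-free n1=0, n2=0, n3=0, n4=1, n5=0 → 0; observed 0. Eliminates n4 stuck-at-0, n5 stuck-at-1.
Only n1 stuck-at-1 is consistent with every test.

n1 stuck-at-1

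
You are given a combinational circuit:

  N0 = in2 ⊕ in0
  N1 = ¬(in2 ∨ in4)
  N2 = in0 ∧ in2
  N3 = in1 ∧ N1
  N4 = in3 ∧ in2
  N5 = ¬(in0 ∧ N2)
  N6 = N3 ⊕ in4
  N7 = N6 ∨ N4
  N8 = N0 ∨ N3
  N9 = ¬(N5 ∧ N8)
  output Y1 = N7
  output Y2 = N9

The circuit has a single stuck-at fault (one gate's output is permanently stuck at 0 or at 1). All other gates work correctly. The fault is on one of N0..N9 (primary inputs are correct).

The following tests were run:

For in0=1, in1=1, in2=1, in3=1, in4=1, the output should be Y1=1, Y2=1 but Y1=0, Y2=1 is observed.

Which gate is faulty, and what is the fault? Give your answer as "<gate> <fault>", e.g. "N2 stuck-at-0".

N7 stuck-at-0

Fault-free values for test 1 (in0=1, in1=1, in2=1, in3=1, in4=1): N0=0, N1=0, N2=1, N3=0, N4=1, N5=0, N6=1, N7=1, N8=0, N9=1, giving Y1=1, Y2=1. Observed Y1=0, Y2=1.
Test 1: faults giving observed Y1=0, Y2=1 are {N7 stuck-at-0}.
Only N7 stuck-at-0 is consistent with every test.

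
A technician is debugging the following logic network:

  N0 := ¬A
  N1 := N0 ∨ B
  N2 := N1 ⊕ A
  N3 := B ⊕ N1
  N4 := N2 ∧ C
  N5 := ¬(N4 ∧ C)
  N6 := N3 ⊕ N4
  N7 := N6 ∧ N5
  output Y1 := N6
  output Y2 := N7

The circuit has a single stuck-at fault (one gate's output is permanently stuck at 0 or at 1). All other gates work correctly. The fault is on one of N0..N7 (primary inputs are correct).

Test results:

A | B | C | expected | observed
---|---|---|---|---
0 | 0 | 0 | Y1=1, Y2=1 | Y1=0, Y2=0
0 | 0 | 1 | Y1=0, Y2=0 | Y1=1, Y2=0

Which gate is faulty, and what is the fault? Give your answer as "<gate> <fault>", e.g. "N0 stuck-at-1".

Fault-free values for test 1 (A=0, B=0, C=0): N0=1, N1=1, N2=1, N3=1, N4=0, N5=1, N6=1, N7=1, giving Y1=1, Y2=1. Observed Y1=0, Y2=0.
Test 1: faults giving observed Y1=0, Y2=0 are {N0 stuck-at-0, N1 stuck-at-0, N3 stuck-at-0, N4 stuck-at-1, N6 stuck-at-0}.
Test 2 (A=0, B=0, C=1): fault-free N0=1, N1=1, N2=1, N3=1, N4=1, N5=0, N6=0, N7=0 → Y1=0, Y2=0; observed Y1=1, Y2=0. Eliminates N0 stuck-at-0, N1 stuck-at-0, N4 stuck-at-1, N6 stuck-at-0.
Only N3 stuck-at-0 is consistent with every test.

N3 stuck-at-0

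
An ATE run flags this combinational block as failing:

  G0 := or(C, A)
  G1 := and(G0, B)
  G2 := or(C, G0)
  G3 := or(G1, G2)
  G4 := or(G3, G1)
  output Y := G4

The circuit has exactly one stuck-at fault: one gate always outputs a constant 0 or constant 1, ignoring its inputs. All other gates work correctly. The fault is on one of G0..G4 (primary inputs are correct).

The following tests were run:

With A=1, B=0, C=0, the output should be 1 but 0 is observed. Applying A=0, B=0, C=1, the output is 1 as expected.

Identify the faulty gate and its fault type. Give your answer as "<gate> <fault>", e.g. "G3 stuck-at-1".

G0 stuck-at-0

Fault-free values for test 1 (A=1, B=0, C=0): G0=1, G1=0, G2=1, G3=1, G4=1, giving Y=1. Observed 0.
Test 1: faults giving observed 0 are {G0 stuck-at-0, G2 stuck-at-0, G3 stuck-at-0, G4 stuck-at-0}.
Test 2 (A=0, B=0, C=1): fault-free G0=1, G1=0, G2=1, G3=1, G4=1 → 1; observed 1. Eliminates G2 stuck-at-0, G3 stuck-at-0, G4 stuck-at-0.
Only G0 stuck-at-0 is consistent with every test.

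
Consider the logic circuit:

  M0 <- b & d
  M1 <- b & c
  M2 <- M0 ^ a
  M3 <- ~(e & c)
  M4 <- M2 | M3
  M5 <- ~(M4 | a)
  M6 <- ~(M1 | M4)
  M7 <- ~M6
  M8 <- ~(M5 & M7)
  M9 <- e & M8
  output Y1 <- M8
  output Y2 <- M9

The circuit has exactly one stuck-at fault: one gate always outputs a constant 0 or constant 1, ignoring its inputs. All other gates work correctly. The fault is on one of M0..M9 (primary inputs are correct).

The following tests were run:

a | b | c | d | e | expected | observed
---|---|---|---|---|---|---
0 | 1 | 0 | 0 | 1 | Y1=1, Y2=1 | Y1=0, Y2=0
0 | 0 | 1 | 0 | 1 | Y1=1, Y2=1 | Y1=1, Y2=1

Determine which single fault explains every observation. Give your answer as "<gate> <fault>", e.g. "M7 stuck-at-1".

Fault-free values for test 1 (a=0, b=1, c=0, d=0, e=1): M0=0, M1=0, M2=0, M3=1, M4=1, M5=0, M6=0, M7=1, M8=1, M9=1, giving Y1=1, Y2=1. Observed Y1=0, Y2=0.
Test 1: faults giving observed Y1=0, Y2=0 are {M5 stuck-at-1, M8 stuck-at-0}.
Test 2 (a=0, b=0, c=1, d=0, e=1): fault-free M0=0, M1=0, M2=0, M3=0, M4=0, M5=1, M6=1, M7=0, M8=1, M9=1 → Y1=1, Y2=1; observed Y1=1, Y2=1. Eliminates M8 stuck-at-0.
Only M5 stuck-at-1 is consistent with every test.

M5 stuck-at-1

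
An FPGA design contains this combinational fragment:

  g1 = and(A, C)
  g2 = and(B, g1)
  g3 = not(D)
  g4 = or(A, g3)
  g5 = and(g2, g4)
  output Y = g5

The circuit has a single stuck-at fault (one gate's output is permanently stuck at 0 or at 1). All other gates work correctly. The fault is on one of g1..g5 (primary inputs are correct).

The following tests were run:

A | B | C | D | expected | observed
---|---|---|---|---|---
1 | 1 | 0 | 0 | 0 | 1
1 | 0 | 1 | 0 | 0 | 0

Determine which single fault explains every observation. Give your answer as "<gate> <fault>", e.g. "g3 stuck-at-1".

Fault-free values for test 1 (A=1, B=1, C=0, D=0): g1=0, g2=0, g3=1, g4=1, g5=0, giving Y=0. Observed 1.
Test 1: faults giving observed 1 are {g1 stuck-at-1, g2 stuck-at-1, g5 stuck-at-1}.
Test 2 (A=1, B=0, C=1, D=0): fault-free g1=1, g2=0, g3=1, g4=1, g5=0 → 0; observed 0. Eliminates g2 stuck-at-1, g5 stuck-at-1.
Only g1 stuck-at-1 is consistent with every test.

g1 stuck-at-1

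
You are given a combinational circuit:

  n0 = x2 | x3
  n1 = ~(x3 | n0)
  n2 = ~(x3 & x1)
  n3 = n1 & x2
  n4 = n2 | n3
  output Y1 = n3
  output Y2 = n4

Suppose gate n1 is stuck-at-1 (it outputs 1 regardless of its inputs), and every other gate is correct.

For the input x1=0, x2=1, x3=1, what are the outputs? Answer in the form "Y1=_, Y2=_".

Y1=1, Y2=1

Propagate with n1 forced: n0=1, n1=1 [stuck-at-1], n2=1, n3=1, n4=1.
So the outputs are Y1=1, Y2=1. (Without the fault they would be Y1=0, Y2=1.)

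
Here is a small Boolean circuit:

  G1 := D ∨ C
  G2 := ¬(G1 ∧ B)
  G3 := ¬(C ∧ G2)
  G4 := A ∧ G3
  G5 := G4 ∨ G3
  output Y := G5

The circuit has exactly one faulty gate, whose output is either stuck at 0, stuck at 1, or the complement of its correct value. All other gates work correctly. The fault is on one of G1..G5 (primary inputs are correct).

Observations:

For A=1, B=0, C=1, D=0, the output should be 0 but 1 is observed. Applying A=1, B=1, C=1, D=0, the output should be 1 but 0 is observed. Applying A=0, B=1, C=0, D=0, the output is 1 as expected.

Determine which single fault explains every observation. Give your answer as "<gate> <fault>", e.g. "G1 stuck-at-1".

Fault-free values for test 1 (A=1, B=0, C=1, D=0): G1=1, G2=1, G3=0, G4=0, G5=0, giving Y=0. Observed 1.
Test 1: faults giving observed 1 are {G2 stuck-at-0, G2 inverted output, G3 stuck-at-1, G3 inverted output, G4 stuck-at-1, G4 inverted output, G5 stuck-at-1, G5 inverted output}.
Test 2 (A=1, B=1, C=1, D=0): fault-free G1=1, G2=0, G3=1, G4=1, G5=1 → 1; observed 0. Eliminates G2 stuck-at-0, G3 stuck-at-1, G4 stuck-at-1, G4 inverted output, G5 stuck-at-1.
Test 3 (A=0, B=1, C=0, D=0): fault-free G1=0, G2=1, G3=1, G4=0, G5=1 → 1; observed 1. Eliminates G3 inverted output, G5 inverted output.
Only G2 inverted output is consistent with every test.

G2 inverted output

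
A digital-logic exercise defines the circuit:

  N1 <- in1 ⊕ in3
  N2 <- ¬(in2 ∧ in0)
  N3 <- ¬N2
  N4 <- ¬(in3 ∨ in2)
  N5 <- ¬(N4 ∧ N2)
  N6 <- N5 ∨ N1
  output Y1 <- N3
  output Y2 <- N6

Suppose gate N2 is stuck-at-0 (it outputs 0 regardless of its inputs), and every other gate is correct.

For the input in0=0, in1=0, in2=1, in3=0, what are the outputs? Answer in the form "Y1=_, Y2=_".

Propagate with N2 forced: N1=0, N2=0 [stuck-at-0], N3=1, N4=0, N5=1, N6=1.
So the outputs are Y1=1, Y2=1. (Without the fault they would be Y1=0, Y2=1.)

Y1=1, Y2=1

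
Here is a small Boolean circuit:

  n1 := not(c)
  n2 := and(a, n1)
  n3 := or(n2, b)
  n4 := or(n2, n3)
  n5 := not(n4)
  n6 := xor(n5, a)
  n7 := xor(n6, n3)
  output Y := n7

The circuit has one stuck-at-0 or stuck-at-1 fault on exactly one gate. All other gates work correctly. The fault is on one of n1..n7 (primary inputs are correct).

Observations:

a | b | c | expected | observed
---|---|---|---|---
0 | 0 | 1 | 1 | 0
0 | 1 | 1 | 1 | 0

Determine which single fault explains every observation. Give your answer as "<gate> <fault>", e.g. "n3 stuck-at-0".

n7 stuck-at-0

Fault-free values for test 1 (a=0, b=0, c=1): n1=0, n2=0, n3=0, n4=0, n5=1, n6=1, n7=1, giving Y=1. Observed 0.
Test 1: faults giving observed 0 are {n4 stuck-at-1, n5 stuck-at-0, n6 stuck-at-0, n7 stuck-at-0}.
Test 2 (a=0, b=1, c=1): fault-free n1=0, n2=0, n3=1, n4=1, n5=0, n6=0, n7=1 → 1; observed 0. Eliminates n4 stuck-at-1, n5 stuck-at-0, n6 stuck-at-0.
Only n7 stuck-at-0 is consistent with every test.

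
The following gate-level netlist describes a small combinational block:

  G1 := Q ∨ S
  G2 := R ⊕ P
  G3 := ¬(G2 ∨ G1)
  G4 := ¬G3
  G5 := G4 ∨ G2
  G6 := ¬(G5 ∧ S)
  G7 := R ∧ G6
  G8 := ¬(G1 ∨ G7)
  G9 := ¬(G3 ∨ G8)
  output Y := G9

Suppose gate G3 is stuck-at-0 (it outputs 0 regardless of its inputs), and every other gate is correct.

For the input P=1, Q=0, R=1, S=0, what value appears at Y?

Propagate with G3 forced: G1=0, G2=0, G3=0 [stuck-at-0], G4=1, G5=1, G6=1, G7=1, G8=0, G9=1.
So Y = 1. (Without the fault it would be 0.)

1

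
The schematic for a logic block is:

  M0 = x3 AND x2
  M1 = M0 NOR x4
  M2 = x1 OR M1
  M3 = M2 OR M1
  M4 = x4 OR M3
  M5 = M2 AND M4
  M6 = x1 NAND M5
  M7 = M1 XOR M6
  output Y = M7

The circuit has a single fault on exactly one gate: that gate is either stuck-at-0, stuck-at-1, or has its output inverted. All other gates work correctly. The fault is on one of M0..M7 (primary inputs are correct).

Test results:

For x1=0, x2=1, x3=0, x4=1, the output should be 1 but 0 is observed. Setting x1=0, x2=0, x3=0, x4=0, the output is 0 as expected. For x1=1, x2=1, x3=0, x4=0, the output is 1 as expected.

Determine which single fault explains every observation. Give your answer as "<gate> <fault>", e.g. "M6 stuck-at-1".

Fault-free values for test 1 (x1=0, x2=1, x3=0, x4=1): M0=0, M1=0, M2=0, M3=0, M4=1, M5=0, M6=1, M7=1, giving Y=1. Observed 0.
Test 1: faults giving observed 0 are {M1 stuck-at-1, M1 inverted output, M6 stuck-at-0, M6 inverted output, M7 stuck-at-0, M7 inverted output}.
Test 2 (x1=0, x2=0, x3=0, x4=0): fault-free M0=0, M1=1, M2=1, M3=1, M4=1, M5=1, M6=1, M7=0 → 0; observed 0. Eliminates M1 inverted output, M6 stuck-at-0, M6 inverted output, M7 inverted output.
Test 3 (x1=1, x2=1, x3=0, x4=0): fault-free M0=0, M1=1, M2=1, M3=1, M4=1, M5=1, M6=0, M7=1 → 1; observed 1. Eliminates M7 stuck-at-0.
Only M1 stuck-at-1 is consistent with every test.

M1 stuck-at-1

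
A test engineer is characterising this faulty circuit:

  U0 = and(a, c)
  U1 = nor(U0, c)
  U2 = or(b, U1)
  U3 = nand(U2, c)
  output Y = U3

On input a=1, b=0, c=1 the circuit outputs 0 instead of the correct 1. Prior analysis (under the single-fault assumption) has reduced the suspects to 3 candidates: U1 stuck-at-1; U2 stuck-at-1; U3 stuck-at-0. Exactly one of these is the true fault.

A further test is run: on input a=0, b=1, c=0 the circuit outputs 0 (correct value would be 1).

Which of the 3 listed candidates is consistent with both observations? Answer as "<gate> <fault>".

Evaluate each candidate on input a=0, b=1, c=0:
  U1 stuck-at-1: U0=0, U1=1 [stuck-at-1], U2=1, U3=1 → 1 — eliminated
  U2 stuck-at-1: U0=0, U1=1, U2=1 [stuck-at-1], U3=1 → 1 — eliminated
  U3 stuck-at-0: U0=0, U1=1, U2=1, U3=0 [stuck-at-0] → 0 — matches
Only U3 stuck-at-0 reproduces the observed 0.

U3 stuck-at-0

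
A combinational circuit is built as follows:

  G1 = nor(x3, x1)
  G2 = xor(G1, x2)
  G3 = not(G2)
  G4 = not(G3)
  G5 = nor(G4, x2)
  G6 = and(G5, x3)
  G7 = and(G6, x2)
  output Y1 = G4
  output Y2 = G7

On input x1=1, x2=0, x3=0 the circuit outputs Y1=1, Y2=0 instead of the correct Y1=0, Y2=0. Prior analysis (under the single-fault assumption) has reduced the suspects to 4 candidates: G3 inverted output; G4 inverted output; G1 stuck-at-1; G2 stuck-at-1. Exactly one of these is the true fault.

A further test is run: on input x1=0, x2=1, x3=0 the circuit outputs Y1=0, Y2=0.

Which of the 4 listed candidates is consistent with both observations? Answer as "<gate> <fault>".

G1 stuck-at-1

Evaluate each candidate on input x1=0, x2=1, x3=0:
  G3 inverted output: G1=1, G2=0, G3=0 [inverted output], G4=1, G5=0, G6=0, G7=0 → Y1=1, Y2=0 — eliminated
  G4 inverted output: G1=1, G2=0, G3=1, G4=1 [inverted output], G5=0, G6=0, G7=0 → Y1=1, Y2=0 — eliminated
  G1 stuck-at-1: G1=1 [stuck-at-1], G2=0, G3=1, G4=0, G5=0, G6=0, G7=0 → Y1=0, Y2=0 — matches
  G2 stuck-at-1: G1=1, G2=1 [stuck-at-1], G3=0, G4=1, G5=0, G6=0, G7=0 → Y1=1, Y2=0 — eliminated
Only G1 stuck-at-1 reproduces the observed Y1=0, Y2=0.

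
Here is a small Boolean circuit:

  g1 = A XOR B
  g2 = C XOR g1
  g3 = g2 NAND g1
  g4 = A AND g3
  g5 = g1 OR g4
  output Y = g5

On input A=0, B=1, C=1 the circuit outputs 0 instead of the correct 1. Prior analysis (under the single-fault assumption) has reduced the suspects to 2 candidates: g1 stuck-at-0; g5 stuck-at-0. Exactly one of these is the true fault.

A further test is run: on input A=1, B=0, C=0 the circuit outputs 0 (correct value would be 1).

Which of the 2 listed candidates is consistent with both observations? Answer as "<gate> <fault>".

Evaluate each candidate on input A=1, B=0, C=0:
  g1 stuck-at-0: g1=0 [stuck-at-0], g2=0, g3=1, g4=1, g5=1 → 1 — eliminated
  g5 stuck-at-0: g1=1, g2=1, g3=0, g4=0, g5=0 [stuck-at-0] → 0 — matches
Only g5 stuck-at-0 reproduces the observed 0.

g5 stuck-at-0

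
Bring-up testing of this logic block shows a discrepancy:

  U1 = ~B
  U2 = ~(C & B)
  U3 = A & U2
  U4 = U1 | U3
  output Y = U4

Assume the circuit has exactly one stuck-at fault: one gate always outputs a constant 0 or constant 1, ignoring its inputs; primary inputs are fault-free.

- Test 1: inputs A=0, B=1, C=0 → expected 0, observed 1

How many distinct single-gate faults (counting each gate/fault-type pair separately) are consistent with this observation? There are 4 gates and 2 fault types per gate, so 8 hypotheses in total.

3

Fault-free: U1=0, U2=1, U3=0, U4=0 → 0. Observed 1.
  U1 stuck-at-0: output 0 ✗
  U1 stuck-at-1: output 1 ✓
  U2 stuck-at-0: output 0 ✗
  U2 stuck-at-1: output 0 ✗
  U3 stuck-at-0: output 0 ✗
  U3 stuck-at-1: output 1 ✓
  U4 stuck-at-0: output 0 ✗
  U4 stuck-at-1: output 1 ✓
Consistent faults: {U1 stuck-at-1, U3 stuck-at-1, U4 stuck-at-1} — 3 in all.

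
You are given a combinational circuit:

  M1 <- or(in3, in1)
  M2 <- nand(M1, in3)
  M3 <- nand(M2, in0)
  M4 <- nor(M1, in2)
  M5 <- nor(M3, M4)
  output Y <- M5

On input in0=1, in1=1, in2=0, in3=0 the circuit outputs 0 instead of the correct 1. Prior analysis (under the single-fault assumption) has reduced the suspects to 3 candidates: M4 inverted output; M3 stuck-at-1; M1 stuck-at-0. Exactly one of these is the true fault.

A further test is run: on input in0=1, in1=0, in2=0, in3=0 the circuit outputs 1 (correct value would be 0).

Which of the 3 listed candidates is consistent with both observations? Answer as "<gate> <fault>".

Evaluate each candidate on input in0=1, in1=0, in2=0, in3=0:
  M4 inverted output: M1=0, M2=1, M3=0, M4=0 [inverted output], M5=1 → 1 — matches
  M3 stuck-at-1: M1=0, M2=1, M3=1 [stuck-at-1], M4=1, M5=0 → 0 — eliminated
  M1 stuck-at-0: M1=0 [stuck-at-0], M2=1, M3=0, M4=1, M5=0 → 0 — eliminated
Only M4 inverted output reproduces the observed 1.

M4 inverted output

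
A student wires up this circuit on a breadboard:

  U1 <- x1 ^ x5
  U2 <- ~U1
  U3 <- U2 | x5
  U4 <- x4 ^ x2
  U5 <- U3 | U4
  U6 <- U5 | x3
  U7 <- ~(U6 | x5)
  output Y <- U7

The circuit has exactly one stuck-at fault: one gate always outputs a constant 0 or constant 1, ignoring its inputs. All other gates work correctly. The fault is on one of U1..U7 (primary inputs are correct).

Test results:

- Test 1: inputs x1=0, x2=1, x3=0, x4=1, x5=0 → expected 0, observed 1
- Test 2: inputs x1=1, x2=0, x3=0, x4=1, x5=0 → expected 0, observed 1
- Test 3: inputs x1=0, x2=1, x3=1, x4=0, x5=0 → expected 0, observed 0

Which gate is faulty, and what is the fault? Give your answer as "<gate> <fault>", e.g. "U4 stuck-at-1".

U5 stuck-at-0

Fault-free values for test 1 (x1=0, x2=1, x3=0, x4=1, x5=0): U1=0, U2=1, U3=1, U4=0, U5=1, U6=1, U7=0, giving Y=0. Observed 1.
Test 1: faults giving observed 1 are {U1 stuck-at-1, U2 stuck-at-0, U3 stuck-at-0, U5 stuck-at-0, U6 stuck-at-0, U7 stuck-at-1}.
Test 2 (x1=1, x2=0, x3=0, x4=1, x5=0): fault-free U1=1, U2=0, U3=0, U4=1, U5=1, U6=1, U7=0 → 0; observed 1. Eliminates U1 stuck-at-1, U2 stuck-at-0, U3 stuck-at-0.
Test 3 (x1=0, x2=1, x3=1, x4=0, x5=0): fault-free U1=0, U2=1, U3=1, U4=1, U5=1, U6=1, U7=0 → 0; observed 0. Eliminates U6 stuck-at-0, U7 stuck-at-1.
Only U5 stuck-at-0 is consistent with every test.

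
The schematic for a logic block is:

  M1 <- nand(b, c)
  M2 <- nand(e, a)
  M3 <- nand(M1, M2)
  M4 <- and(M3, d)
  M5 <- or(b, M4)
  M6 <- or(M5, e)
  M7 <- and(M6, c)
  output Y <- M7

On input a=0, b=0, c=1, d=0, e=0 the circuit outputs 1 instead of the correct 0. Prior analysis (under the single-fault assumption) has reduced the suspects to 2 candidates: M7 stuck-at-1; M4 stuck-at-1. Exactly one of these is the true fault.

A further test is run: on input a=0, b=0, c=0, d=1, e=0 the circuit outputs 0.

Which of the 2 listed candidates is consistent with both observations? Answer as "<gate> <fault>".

M4 stuck-at-1

Evaluate each candidate on input a=0, b=0, c=0, d=1, e=0:
  M7 stuck-at-1: M1=1, M2=1, M3=0, M4=0, M5=0, M6=0, M7=1 [stuck-at-1] → 1 — eliminated
  M4 stuck-at-1: M1=1, M2=1, M3=0, M4=1 [stuck-at-1], M5=1, M6=1, M7=0 → 0 — matches
Only M4 stuck-at-1 reproduces the observed 0.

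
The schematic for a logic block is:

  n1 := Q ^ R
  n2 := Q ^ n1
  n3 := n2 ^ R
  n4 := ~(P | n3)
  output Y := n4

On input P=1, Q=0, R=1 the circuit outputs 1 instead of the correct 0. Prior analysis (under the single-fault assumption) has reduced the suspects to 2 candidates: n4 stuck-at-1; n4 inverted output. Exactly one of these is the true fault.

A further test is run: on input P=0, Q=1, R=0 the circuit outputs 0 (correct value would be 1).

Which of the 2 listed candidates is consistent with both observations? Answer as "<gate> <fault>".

n4 inverted output

Evaluate each candidate on input P=0, Q=1, R=0:
  n4 stuck-at-1: n1=1, n2=0, n3=0, n4=1 [stuck-at-1] → 1 — eliminated
  n4 inverted output: n1=1, n2=0, n3=0, n4=0 [inverted output] → 0 — matches
Only n4 inverted output reproduces the observed 0.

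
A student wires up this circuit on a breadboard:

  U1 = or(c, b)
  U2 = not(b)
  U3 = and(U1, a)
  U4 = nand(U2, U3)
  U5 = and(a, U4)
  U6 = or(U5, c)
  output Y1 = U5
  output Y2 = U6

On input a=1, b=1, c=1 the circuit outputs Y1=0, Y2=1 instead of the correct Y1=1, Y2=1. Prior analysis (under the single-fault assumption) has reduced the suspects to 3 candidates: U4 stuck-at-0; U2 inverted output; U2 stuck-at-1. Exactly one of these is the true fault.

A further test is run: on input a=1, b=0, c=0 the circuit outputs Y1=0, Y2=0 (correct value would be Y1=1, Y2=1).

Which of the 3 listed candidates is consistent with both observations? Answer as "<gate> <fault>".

Evaluate each candidate on input a=1, b=0, c=0:
  U4 stuck-at-0: U1=0, U2=1, U3=0, U4=0 [stuck-at-0], U5=0, U6=0 → Y1=0, Y2=0 — matches
  U2 inverted output: U1=0, U2=0 [inverted output], U3=0, U4=1, U5=1, U6=1 → Y1=1, Y2=1 — eliminated
  U2 stuck-at-1: U1=0, U2=1 [stuck-at-1], U3=0, U4=1, U5=1, U6=1 → Y1=1, Y2=1 — eliminated
Only U4 stuck-at-0 reproduces the observed Y1=0, Y2=0.

U4 stuck-at-0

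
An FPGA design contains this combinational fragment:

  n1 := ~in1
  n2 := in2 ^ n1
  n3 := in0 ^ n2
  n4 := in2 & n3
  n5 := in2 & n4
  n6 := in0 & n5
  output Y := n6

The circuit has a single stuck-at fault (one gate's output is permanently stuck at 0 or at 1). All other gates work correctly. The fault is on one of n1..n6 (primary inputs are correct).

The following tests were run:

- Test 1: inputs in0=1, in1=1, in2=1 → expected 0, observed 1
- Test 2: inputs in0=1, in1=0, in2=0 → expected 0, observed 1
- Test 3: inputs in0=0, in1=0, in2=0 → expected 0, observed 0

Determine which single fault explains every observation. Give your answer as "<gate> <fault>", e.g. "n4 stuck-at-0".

n5 stuck-at-1

Fault-free values for test 1 (in0=1, in1=1, in2=1): n1=0, n2=1, n3=0, n4=0, n5=0, n6=0, giving Y=0. Observed 1.
Test 1: faults giving observed 1 are {n1 stuck-at-1, n2 stuck-at-0, n3 stuck-at-1, n4 stuck-at-1, n5 stuck-at-1, n6 stuck-at-1}.
Test 2 (in0=1, in1=0, in2=0): fault-free n1=1, n2=1, n3=0, n4=0, n5=0, n6=0 → 0; observed 1. Eliminates n1 stuck-at-1, n2 stuck-at-0, n3 stuck-at-1, n4 stuck-at-1.
Test 3 (in0=0, in1=0, in2=0): fault-free n1=1, n2=1, n3=1, n4=0, n5=0, n6=0 → 0; observed 0. Eliminates n6 stuck-at-1.
Only n5 stuck-at-1 is consistent with every test.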